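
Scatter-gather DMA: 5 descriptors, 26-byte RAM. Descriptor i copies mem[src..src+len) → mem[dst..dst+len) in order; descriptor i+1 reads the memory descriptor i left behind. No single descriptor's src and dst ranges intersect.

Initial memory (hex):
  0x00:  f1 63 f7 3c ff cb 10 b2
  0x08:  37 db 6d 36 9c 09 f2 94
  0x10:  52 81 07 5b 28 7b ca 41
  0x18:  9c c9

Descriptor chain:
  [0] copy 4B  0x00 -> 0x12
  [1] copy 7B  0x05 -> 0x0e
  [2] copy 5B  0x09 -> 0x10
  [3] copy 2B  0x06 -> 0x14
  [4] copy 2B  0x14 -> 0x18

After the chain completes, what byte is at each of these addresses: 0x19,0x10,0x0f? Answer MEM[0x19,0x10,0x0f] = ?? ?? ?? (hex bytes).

D0: mem[0x12..0x15] <- [f1 63 f7 3c]
D1: mem[0x0e..0x14] <- [cb 10 b2 37 db 6d 36]
D2: mem[0x10..0x14] <- [db 6d 36 9c 09]
D3: mem[0x14..0x15] <- [10 b2]
D4: mem[0x18..0x19] <- [10 b2]
query mem[0x19]=0xb2, mem[0x10]=0xdb, mem[0x0f]=0x10

MEM[0x19,0x10,0x0f] = b2 db 10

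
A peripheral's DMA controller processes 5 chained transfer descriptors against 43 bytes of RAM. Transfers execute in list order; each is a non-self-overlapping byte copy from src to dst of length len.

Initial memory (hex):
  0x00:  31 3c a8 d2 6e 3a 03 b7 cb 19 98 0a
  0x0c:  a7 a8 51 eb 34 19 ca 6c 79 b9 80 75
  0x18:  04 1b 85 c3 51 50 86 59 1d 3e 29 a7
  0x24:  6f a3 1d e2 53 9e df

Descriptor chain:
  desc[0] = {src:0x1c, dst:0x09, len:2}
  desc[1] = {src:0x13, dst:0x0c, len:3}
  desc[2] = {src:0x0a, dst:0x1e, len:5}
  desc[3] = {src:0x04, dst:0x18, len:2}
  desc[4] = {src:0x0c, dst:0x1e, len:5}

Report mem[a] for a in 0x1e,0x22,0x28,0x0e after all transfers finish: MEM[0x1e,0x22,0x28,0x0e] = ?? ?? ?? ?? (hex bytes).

MEM[0x1e,0x22,0x28,0x0e] = 6c 34 53 b9

#0 dst[0x09+2] := {0x51,0x50}
#1 dst[0x0c+3] := {0x6c,0x79,0xb9}
#2 dst[0x1e+5] := {0x50,0x0a,0x6c,0x79,0xb9}
#3 dst[0x18+2] := {0x6e,0x3a}
#4 dst[0x1e+5] := {0x6c,0x79,0xb9,0xeb,0x34}
query mem[0x1e]=0x6c, mem[0x22]=0x34, mem[0x28]=0x53, mem[0x0e]=0xb9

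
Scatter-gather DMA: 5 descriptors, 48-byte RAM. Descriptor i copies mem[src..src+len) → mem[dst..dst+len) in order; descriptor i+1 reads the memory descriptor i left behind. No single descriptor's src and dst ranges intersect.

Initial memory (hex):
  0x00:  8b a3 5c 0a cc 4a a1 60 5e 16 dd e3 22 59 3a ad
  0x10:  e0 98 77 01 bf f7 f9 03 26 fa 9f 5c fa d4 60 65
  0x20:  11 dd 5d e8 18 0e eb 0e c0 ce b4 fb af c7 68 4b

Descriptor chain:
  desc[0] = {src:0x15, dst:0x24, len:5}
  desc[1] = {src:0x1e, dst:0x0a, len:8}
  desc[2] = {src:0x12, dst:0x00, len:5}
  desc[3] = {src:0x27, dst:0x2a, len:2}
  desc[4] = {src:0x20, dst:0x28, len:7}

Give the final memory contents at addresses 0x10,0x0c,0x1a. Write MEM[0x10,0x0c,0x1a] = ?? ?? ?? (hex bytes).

#0 dst[0x24+5] := {0xf7,0xf9,0x03,0x26,0xfa}
#1 dst[0x0a+8] := {0x60,0x65,0x11,0xdd,0x5d,0xe8,0xf7,0xf9}
#2 dst[0x00+5] := {0x77,0x01,0xbf,0xf7,0xf9}
#3 dst[0x2a+2] := {0x26,0xfa}
#4 dst[0x28+7] := {0x11,0xdd,0x5d,0xe8,0xf7,0xf9,0x03}
query mem[0x10]=0xf7, mem[0x0c]=0x11, mem[0x1a]=0x9f

MEM[0x10,0x0c,0x1a] = f7 11 9f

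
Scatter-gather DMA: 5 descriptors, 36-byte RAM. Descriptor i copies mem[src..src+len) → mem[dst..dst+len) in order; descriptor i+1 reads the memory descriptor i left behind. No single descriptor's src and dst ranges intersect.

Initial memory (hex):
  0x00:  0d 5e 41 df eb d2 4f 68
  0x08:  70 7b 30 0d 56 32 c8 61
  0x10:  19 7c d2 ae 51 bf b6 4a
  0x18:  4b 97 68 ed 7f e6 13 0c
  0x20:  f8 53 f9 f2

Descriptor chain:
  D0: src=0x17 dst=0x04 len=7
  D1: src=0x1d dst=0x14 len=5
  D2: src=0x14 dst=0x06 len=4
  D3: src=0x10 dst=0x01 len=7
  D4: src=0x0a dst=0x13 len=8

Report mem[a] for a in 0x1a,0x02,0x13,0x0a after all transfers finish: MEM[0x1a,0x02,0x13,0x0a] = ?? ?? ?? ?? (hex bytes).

D0: mem[0x04..0x0a] <- [4a 4b 97 68 ed 7f e6]
D1: mem[0x14..0x18] <- [e6 13 0c f8 53]
D2: mem[0x06..0x09] <- [e6 13 0c f8]
D3: mem[0x01..0x07] <- [19 7c d2 ae e6 13 0c]
D4: mem[0x13..0x1a] <- [e6 0d 56 32 c8 61 19 7c]
query mem[0x1a]=0x7c, mem[0x02]=0x7c, mem[0x13]=0xe6, mem[0x0a]=0xe6

MEM[0x1a,0x02,0x13,0x0a] = 7c 7c e6 e6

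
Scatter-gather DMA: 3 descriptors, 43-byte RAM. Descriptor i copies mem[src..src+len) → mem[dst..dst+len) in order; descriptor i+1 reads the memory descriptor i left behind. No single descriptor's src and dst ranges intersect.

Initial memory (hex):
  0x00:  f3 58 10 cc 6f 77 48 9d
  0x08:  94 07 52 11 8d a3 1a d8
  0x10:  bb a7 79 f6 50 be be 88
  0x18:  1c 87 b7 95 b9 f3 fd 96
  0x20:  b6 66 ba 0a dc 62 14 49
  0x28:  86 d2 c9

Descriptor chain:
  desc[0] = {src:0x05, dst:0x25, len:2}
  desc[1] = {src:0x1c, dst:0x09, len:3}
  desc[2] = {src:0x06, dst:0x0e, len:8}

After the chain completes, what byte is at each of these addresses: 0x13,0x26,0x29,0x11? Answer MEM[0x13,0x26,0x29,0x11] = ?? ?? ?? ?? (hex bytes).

[0] 0x05->0x25 len=2 : 77 48
[1] 0x1c->0x09 len=3 : b9 f3 fd
[2] 0x06->0x0e len=8 : 48 9d 94 b9 f3 fd 8d a3
query mem[0x13]=0xfd, mem[0x26]=0x48, mem[0x29]=0xd2, mem[0x11]=0xb9

MEM[0x13,0x26,0x29,0x11] = fd 48 d2 b9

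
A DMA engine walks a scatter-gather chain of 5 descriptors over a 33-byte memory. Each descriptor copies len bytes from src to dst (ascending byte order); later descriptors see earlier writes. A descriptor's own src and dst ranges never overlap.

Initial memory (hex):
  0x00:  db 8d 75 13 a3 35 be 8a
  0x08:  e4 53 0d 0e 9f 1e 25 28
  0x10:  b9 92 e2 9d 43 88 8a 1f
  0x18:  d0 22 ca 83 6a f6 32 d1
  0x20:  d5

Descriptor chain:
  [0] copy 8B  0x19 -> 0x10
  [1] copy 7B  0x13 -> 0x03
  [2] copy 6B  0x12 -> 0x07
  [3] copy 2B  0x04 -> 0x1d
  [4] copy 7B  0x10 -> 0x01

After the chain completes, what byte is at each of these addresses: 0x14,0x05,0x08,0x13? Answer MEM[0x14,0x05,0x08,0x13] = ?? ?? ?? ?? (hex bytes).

#0 dst[0x10+8] := {0x22,0xca,0x83,0x6a,0xf6,0x32,0xd1,0xd5}
#1 dst[0x03+7] := {0x6a,0xf6,0x32,0xd1,0xd5,0xd0,0x22}
#2 dst[0x07+6] := {0x83,0x6a,0xf6,0x32,0xd1,0xd5}
#3 dst[0x1d+2] := {0xf6,0x32}
#4 dst[0x01+7] := {0x22,0xca,0x83,0x6a,0xf6,0x32,0xd1}
query mem[0x14]=0xf6, mem[0x05]=0xf6, mem[0x08]=0x6a, mem[0x13]=0x6a

MEM[0x14,0x05,0x08,0x13] = f6 f6 6a 6a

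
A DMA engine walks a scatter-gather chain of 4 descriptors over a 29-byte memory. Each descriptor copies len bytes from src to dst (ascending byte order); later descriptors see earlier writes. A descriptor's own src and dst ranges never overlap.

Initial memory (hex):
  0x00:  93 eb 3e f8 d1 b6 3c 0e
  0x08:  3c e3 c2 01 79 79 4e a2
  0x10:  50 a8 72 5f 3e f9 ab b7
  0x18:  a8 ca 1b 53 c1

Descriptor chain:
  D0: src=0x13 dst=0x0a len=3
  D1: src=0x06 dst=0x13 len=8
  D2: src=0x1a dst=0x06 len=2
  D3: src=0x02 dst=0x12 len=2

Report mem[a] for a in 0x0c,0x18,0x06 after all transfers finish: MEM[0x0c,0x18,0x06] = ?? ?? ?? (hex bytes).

MEM[0x0c,0x18,0x06] = f9 3e 79

#0 dst[0x0a+3] := {0x5f,0x3e,0xf9}
#1 dst[0x13+8] := {0x3c,0x0e,0x3c,0xe3,0x5f,0x3e,0xf9,0x79}
#2 dst[0x06+2] := {0x79,0x53}
#3 dst[0x12+2] := {0x3e,0xf8}
query mem[0x0c]=0xf9, mem[0x18]=0x3e, mem[0x06]=0x79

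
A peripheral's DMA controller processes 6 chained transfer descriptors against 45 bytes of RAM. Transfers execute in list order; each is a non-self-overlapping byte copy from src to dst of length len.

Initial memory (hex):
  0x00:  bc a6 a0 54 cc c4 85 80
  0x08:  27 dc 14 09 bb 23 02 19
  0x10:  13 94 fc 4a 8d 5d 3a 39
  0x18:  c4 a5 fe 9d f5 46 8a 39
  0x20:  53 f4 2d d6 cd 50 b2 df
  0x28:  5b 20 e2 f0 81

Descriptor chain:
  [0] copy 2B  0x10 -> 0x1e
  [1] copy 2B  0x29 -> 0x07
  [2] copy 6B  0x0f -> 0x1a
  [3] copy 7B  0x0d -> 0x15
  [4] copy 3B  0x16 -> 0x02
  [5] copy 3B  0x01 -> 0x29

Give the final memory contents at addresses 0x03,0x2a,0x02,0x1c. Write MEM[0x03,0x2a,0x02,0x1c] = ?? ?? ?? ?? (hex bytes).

MEM[0x03,0x2a,0x02,0x1c] = 19 02 02 94

D0: mem[0x1e..0x1f] <- [13 94]
D1: mem[0x07..0x08] <- [20 e2]
D2: mem[0x1a..0x1f] <- [19 13 94 fc 4a 8d]
D3: mem[0x15..0x1b] <- [23 02 19 13 94 fc 4a]
D4: mem[0x02..0x04] <- [02 19 13]
D5: mem[0x29..0x2b] <- [a6 02 19]
query mem[0x03]=0x19, mem[0x2a]=0x02, mem[0x02]=0x02, mem[0x1c]=0x94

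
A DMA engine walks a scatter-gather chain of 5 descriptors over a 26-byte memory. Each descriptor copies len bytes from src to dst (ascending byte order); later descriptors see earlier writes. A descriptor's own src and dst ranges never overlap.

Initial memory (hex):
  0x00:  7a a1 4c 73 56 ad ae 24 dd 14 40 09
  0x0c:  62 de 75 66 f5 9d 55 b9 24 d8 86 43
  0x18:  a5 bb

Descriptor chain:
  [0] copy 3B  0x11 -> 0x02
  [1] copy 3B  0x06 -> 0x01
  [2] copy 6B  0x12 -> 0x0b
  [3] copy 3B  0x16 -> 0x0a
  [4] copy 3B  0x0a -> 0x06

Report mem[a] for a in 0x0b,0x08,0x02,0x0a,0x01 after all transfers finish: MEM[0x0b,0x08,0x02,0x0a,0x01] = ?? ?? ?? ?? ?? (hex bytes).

MEM[0x0b,0x08,0x02,0x0a,0x01] = 43 a5 24 86 ae

[0] 0x11->0x02 len=3 : 9d 55 b9
[1] 0x06->0x01 len=3 : ae 24 dd
[2] 0x12->0x0b len=6 : 55 b9 24 d8 86 43
[3] 0x16->0x0a len=3 : 86 43 a5
[4] 0x0a->0x06 len=3 : 86 43 a5
query mem[0x0b]=0x43, mem[0x08]=0xa5, mem[0x02]=0x24, mem[0x0a]=0x86, mem[0x01]=0xae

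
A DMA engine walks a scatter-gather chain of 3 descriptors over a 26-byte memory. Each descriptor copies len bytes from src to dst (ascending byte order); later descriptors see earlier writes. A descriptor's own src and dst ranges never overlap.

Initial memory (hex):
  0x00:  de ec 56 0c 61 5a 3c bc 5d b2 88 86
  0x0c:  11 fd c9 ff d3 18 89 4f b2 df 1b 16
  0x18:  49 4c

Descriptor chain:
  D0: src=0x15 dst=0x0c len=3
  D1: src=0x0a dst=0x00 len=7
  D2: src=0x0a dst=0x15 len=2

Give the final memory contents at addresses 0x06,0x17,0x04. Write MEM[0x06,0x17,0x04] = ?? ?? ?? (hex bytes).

D0: mem[0x0c..0x0e] <- [df 1b 16]
D1: mem[0x00..0x06] <- [88 86 df 1b 16 ff d3]
D2: mem[0x15..0x16] <- [88 86]
query mem[0x06]=0xd3, mem[0x17]=0x16, mem[0x04]=0x16

MEM[0x06,0x17,0x04] = d3 16 16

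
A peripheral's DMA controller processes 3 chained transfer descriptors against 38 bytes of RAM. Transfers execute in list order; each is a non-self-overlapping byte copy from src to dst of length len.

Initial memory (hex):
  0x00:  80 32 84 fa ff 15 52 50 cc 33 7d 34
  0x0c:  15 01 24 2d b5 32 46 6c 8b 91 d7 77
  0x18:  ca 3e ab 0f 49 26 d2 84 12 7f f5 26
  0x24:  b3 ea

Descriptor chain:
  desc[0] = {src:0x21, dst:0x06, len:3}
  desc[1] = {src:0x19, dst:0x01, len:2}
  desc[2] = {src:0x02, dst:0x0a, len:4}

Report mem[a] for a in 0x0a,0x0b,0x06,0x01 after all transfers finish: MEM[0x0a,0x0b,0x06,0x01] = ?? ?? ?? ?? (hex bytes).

#0 dst[0x06+3] := {0x7f,0xf5,0x26}
#1 dst[0x01+2] := {0x3e,0xab}
#2 dst[0x0a+4] := {0xab,0xfa,0xff,0x15}
query mem[0x0a]=0xab, mem[0x0b]=0xfa, mem[0x06]=0x7f, mem[0x01]=0x3e

MEM[0x0a,0x0b,0x06,0x01] = ab fa 7f 3e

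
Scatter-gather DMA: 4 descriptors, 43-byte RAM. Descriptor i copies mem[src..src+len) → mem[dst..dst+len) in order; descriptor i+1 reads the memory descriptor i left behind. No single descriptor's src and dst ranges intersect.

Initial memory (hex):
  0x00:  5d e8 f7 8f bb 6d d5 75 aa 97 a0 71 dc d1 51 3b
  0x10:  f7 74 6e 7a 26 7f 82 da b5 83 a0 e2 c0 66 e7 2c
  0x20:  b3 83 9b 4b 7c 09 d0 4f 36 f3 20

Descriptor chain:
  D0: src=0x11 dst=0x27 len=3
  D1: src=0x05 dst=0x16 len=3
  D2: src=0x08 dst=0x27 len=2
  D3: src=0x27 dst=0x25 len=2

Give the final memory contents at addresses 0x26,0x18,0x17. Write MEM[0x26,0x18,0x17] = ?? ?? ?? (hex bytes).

MEM[0x26,0x18,0x17] = 97 75 d5

D0: mem[0x27..0x29] <- [74 6e 7a]
D1: mem[0x16..0x18] <- [6d d5 75]
D2: mem[0x27..0x28] <- [aa 97]
D3: mem[0x25..0x26] <- [aa 97]
query mem[0x26]=0x97, mem[0x18]=0x75, mem[0x17]=0xd5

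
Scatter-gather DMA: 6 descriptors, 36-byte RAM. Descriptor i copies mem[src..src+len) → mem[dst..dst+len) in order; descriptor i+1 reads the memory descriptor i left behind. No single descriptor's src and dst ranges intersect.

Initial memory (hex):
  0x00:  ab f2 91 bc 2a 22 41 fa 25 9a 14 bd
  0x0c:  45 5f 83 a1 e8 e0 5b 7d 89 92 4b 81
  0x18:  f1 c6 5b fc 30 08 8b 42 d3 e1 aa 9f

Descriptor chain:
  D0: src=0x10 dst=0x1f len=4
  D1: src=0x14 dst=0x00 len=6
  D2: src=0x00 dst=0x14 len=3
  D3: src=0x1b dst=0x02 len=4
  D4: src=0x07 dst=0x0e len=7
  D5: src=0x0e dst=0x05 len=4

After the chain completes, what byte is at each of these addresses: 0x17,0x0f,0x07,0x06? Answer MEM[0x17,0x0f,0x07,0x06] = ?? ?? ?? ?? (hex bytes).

MEM[0x17,0x0f,0x07,0x06] = 81 25 9a 25

  after D0: wrote 4B at 0x1f = e8e05b7d
  after D1: wrote 6B at 0x00 = 89924b81f1c6
  after D2: wrote 3B at 0x14 = 89924b
  after D3: wrote 4B at 0x02 = fc30088b
  after D4: wrote 7B at 0x0e = fa259a14bd455f
  after D5: wrote 4B at 0x05 = fa259a14
query mem[0x17]=0x81, mem[0x0f]=0x25, mem[0x07]=0x9a, mem[0x06]=0x25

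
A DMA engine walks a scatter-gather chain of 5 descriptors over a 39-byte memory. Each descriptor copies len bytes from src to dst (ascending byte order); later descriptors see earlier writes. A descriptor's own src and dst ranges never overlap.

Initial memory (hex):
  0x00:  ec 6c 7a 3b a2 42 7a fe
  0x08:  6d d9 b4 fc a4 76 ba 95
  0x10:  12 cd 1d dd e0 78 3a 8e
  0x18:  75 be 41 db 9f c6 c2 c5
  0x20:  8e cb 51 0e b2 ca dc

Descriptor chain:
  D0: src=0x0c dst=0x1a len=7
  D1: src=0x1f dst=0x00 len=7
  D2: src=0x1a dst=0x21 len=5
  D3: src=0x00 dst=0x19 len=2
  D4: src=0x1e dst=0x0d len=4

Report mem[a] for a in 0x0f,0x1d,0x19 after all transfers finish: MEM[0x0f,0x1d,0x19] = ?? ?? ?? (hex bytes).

MEM[0x0f,0x1d,0x19] = 1d 95 cd

#0 dst[0x1a+7] := {0xa4,0x76,0xba,0x95,0x12,0xcd,0x1d}
#1 dst[0x00+7] := {0xcd,0x1d,0xcb,0x51,0x0e,0xb2,0xca}
#2 dst[0x21+5] := {0xa4,0x76,0xba,0x95,0x12}
#3 dst[0x19+2] := {0xcd,0x1d}
#4 dst[0x0d+4] := {0x12,0xcd,0x1d,0xa4}
query mem[0x0f]=0x1d, mem[0x1d]=0x95, mem[0x19]=0xcd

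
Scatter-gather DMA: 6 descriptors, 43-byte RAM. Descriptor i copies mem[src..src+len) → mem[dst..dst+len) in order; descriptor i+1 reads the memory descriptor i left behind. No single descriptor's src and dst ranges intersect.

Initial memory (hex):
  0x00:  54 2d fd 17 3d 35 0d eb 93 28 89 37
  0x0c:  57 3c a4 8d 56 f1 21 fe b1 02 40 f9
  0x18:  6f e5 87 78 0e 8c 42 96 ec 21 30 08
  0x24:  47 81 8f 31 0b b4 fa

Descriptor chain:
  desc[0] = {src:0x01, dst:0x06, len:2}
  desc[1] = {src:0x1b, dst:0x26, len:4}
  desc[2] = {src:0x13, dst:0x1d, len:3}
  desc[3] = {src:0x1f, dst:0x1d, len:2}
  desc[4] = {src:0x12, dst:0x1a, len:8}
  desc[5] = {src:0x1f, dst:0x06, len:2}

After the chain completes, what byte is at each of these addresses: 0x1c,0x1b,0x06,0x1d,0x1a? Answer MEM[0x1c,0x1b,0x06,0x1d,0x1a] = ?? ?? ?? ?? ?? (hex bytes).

MEM[0x1c,0x1b,0x06,0x1d,0x1a] = b1 fe f9 02 21

  after D0: wrote 2B at 0x06 = 2dfd
  after D1: wrote 4B at 0x26 = 780e8c42
  after D2: wrote 3B at 0x1d = feb102
  after D3: wrote 2B at 0x1d = 02ec
  after D4: wrote 8B at 0x1a = 21feb10240f96fe5
  after D5: wrote 2B at 0x06 = f96f
query mem[0x1c]=0xb1, mem[0x1b]=0xfe, mem[0x06]=0xf9, mem[0x1d]=0x02, mem[0x1a]=0x21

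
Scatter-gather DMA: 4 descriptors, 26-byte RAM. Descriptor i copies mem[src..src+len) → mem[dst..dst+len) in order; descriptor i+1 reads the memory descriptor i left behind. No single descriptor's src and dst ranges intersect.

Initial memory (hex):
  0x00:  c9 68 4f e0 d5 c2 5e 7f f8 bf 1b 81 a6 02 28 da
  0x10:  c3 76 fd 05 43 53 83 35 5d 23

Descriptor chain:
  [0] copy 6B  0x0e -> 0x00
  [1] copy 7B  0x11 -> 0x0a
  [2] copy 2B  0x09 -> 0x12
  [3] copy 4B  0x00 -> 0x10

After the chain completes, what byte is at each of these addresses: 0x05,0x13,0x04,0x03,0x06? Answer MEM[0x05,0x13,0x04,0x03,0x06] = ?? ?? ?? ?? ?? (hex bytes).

MEM[0x05,0x13,0x04,0x03,0x06] = 05 76 fd 76 5e

#0 dst[0x00+6] := {0x28,0xda,0xc3,0x76,0xfd,0x05}
#1 dst[0x0a+7] := {0x76,0xfd,0x05,0x43,0x53,0x83,0x35}
#2 dst[0x12+2] := {0xbf,0x76}
#3 dst[0x10+4] := {0x28,0xda,0xc3,0x76}
query mem[0x05]=0x05, mem[0x13]=0x76, mem[0x04]=0xfd, mem[0x03]=0x76, mem[0x06]=0x5e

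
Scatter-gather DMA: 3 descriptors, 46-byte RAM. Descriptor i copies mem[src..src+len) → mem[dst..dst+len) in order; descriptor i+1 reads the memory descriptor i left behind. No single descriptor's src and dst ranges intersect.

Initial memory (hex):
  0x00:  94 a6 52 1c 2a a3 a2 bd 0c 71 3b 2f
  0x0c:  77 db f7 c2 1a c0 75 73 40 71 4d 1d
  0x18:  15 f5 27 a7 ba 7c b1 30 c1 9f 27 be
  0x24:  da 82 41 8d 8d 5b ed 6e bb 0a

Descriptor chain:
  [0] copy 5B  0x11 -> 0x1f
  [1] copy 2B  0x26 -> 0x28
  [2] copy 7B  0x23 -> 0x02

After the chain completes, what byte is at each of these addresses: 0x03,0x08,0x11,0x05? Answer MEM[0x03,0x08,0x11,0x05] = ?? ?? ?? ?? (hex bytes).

D0: mem[0x1f..0x23] <- [c0 75 73 40 71]
D1: mem[0x28..0x29] <- [41 8d]
D2: mem[0x02..0x08] <- [71 da 82 41 8d 41 8d]
query mem[0x03]=0xda, mem[0x08]=0x8d, mem[0x11]=0xc0, mem[0x05]=0x41

MEM[0x03,0x08,0x11,0x05] = da 8d c0 41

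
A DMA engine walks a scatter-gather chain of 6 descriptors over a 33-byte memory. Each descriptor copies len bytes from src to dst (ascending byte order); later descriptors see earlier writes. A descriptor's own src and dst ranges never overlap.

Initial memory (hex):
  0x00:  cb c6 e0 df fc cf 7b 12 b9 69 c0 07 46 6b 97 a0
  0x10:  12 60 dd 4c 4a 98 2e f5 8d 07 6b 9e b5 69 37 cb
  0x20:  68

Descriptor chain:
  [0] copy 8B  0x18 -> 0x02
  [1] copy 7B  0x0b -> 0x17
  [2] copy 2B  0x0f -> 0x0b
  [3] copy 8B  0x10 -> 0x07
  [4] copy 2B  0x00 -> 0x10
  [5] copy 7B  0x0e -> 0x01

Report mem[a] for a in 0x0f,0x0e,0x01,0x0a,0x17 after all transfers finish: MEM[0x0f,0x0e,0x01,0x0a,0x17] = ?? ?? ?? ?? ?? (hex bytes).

MEM[0x0f,0x0e,0x01,0x0a,0x17] = a0 07 07 4c 07

#0 dst[0x02+8] := {0x8d,0x07,0x6b,0x9e,0xb5,0x69,0x37,0xcb}
#1 dst[0x17+7] := {0x07,0x46,0x6b,0x97,0xa0,0x12,0x60}
#2 dst[0x0b+2] := {0xa0,0x12}
#3 dst[0x07+8] := {0x12,0x60,0xdd,0x4c,0x4a,0x98,0x2e,0x07}
#4 dst[0x10+2] := {0xcb,0xc6}
#5 dst[0x01+7] := {0x07,0xa0,0xcb,0xc6,0xdd,0x4c,0x4a}
query mem[0x0f]=0xa0, mem[0x0e]=0x07, mem[0x01]=0x07, mem[0x0a]=0x4c, mem[0x17]=0x07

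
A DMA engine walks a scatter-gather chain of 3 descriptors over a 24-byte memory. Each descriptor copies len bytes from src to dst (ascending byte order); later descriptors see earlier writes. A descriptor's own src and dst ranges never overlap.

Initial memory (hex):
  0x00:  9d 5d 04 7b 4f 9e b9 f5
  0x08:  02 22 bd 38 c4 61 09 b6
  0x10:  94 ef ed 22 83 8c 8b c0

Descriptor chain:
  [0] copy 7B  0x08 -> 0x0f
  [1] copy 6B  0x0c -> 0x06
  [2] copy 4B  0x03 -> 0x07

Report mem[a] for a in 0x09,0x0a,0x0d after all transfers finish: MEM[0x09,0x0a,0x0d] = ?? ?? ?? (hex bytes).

#0 dst[0x0f+7] := {0x02,0x22,0xbd,0x38,0xc4,0x61,0x09}
#1 dst[0x06+6] := {0xc4,0x61,0x09,0x02,0x22,0xbd}
#2 dst[0x07+4] := {0x7b,0x4f,0x9e,0xc4}
query mem[0x09]=0x9e, mem[0x0a]=0xc4, mem[0x0d]=0x61

MEM[0x09,0x0a,0x0d] = 9e c4 61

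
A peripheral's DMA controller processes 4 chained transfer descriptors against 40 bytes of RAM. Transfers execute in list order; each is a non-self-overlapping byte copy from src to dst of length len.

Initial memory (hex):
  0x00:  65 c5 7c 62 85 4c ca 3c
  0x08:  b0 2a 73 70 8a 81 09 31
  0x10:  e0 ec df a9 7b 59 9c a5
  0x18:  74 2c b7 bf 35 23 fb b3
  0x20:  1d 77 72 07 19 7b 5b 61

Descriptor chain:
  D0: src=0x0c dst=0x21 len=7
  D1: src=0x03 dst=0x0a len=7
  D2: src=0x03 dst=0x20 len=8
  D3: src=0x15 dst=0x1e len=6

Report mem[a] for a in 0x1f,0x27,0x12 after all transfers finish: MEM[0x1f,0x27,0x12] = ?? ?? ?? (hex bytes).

MEM[0x1f,0x27,0x12] = 9c 62 df

D0: mem[0x21..0x27] <- [8a 81 09 31 e0 ec df]
D1: mem[0x0a..0x10] <- [62 85 4c ca 3c b0 2a]
D2: mem[0x20..0x27] <- [62 85 4c ca 3c b0 2a 62]
D3: mem[0x1e..0x23] <- [59 9c a5 74 2c b7]
query mem[0x1f]=0x9c, mem[0x27]=0x62, mem[0x12]=0xdf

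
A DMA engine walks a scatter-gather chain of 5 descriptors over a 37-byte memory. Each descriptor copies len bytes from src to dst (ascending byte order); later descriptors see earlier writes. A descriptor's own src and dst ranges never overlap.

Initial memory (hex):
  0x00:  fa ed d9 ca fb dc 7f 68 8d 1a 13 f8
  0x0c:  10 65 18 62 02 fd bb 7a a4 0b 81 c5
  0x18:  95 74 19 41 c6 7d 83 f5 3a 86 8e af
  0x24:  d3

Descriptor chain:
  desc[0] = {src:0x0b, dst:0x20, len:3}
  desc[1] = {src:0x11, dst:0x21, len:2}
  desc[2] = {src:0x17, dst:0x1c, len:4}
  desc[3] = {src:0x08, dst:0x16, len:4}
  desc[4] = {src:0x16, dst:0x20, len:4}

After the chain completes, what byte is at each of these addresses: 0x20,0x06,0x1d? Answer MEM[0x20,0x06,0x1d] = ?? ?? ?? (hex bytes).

[0] 0x0b->0x20 len=3 : f8 10 65
[1] 0x11->0x21 len=2 : fd bb
[2] 0x17->0x1c len=4 : c5 95 74 19
[3] 0x08->0x16 len=4 : 8d 1a 13 f8
[4] 0x16->0x20 len=4 : 8d 1a 13 f8
query mem[0x20]=0x8d, mem[0x06]=0x7f, mem[0x1d]=0x95

MEM[0x20,0x06,0x1d] = 8d 7f 95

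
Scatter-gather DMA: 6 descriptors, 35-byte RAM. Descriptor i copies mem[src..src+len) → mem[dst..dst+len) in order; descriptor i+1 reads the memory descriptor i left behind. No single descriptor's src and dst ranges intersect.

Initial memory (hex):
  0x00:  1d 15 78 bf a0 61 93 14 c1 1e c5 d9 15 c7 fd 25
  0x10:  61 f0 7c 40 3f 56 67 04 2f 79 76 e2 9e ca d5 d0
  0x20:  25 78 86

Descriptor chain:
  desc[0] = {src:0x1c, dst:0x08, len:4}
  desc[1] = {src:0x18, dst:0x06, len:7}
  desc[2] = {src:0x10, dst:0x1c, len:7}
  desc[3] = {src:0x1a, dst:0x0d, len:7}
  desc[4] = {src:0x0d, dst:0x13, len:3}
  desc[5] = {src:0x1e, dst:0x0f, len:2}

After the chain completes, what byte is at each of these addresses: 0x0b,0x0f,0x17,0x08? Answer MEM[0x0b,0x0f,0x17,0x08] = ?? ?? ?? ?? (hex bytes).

MEM[0x0b,0x0f,0x17,0x08] = ca 7c 04 76

[0] 0x1c->0x08 len=4 : 9e ca d5 d0
[1] 0x18->0x06 len=7 : 2f 79 76 e2 9e ca d5
[2] 0x10->0x1c len=7 : 61 f0 7c 40 3f 56 67
[3] 0x1a->0x0d len=7 : 76 e2 61 f0 7c 40 3f
[4] 0x0d->0x13 len=3 : 76 e2 61
[5] 0x1e->0x0f len=2 : 7c 40
query mem[0x0b]=0xca, mem[0x0f]=0x7c, mem[0x17]=0x04, mem[0x08]=0x76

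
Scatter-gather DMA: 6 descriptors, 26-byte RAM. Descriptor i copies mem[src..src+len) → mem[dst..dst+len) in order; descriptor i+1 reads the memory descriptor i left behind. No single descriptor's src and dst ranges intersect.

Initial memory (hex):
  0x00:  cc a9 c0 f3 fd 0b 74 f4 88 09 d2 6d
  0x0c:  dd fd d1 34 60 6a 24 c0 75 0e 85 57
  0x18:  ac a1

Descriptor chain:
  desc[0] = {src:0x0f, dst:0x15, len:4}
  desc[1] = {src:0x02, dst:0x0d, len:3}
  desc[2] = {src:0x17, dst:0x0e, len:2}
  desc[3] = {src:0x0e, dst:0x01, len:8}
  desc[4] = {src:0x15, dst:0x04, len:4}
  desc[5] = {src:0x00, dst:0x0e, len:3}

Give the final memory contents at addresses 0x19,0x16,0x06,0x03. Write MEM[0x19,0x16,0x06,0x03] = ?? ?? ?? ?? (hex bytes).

MEM[0x19,0x16,0x06,0x03] = a1 60 6a 60

#0 dst[0x15+4] := {0x34,0x60,0x6a,0x24}
#1 dst[0x0d+3] := {0xc0,0xf3,0xfd}
#2 dst[0x0e+2] := {0x6a,0x24}
#3 dst[0x01+8] := {0x6a,0x24,0x60,0x6a,0x24,0xc0,0x75,0x34}
#4 dst[0x04+4] := {0x34,0x60,0x6a,0x24}
#5 dst[0x0e+3] := {0xcc,0x6a,0x24}
query mem[0x19]=0xa1, mem[0x16]=0x60, mem[0x06]=0x6a, mem[0x03]=0x60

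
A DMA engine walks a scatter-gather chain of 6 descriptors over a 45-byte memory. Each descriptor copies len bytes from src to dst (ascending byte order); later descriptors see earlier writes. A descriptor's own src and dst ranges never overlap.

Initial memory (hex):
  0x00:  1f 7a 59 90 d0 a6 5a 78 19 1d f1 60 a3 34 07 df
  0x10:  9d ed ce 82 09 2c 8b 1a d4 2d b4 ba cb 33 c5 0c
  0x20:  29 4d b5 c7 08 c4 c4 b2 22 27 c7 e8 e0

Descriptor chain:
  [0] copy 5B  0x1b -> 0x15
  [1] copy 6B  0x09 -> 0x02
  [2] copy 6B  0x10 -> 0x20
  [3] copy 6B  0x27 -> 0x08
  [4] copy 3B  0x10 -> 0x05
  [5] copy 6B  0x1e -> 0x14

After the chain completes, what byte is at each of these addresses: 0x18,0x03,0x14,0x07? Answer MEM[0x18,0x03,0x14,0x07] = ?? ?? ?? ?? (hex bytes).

MEM[0x18,0x03,0x14,0x07] = ce f1 c5 ce

[0] 0x1b->0x15 len=5 : ba cb 33 c5 0c
[1] 0x09->0x02 len=6 : 1d f1 60 a3 34 07
[2] 0x10->0x20 len=6 : 9d ed ce 82 09 ba
[3] 0x27->0x08 len=6 : b2 22 27 c7 e8 e0
[4] 0x10->0x05 len=3 : 9d ed ce
[5] 0x1e->0x14 len=6 : c5 0c 9d ed ce 82
query mem[0x18]=0xce, mem[0x03]=0xf1, mem[0x14]=0xc5, mem[0x07]=0xce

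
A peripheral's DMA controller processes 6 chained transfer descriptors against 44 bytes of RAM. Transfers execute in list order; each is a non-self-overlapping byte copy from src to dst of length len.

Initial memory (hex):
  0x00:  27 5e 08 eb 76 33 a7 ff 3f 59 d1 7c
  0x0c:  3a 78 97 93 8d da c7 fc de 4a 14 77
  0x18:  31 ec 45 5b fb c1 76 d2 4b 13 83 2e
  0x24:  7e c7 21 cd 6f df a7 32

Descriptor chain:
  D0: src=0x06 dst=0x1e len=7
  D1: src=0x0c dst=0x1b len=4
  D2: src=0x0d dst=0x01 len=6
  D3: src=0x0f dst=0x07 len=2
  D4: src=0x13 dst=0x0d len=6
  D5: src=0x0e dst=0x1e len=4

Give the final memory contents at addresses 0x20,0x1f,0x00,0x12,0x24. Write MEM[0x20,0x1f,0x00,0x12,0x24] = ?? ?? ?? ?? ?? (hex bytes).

MEM[0x20,0x1f,0x00,0x12,0x24] = 14 4a 27 31 3a

  after D0: wrote 7B at 0x1e = a7ff3f59d17c3a
  after D1: wrote 4B at 0x1b = 3a789793
  after D2: wrote 6B at 0x01 = 7897938ddac7
  after D3: wrote 2B at 0x07 = 938d
  after D4: wrote 6B at 0x0d = fcde4a147731
  after D5: wrote 4B at 0x1e = de4a1477
query mem[0x20]=0x14, mem[0x1f]=0x4a, mem[0x00]=0x27, mem[0x12]=0x31, mem[0x24]=0x3a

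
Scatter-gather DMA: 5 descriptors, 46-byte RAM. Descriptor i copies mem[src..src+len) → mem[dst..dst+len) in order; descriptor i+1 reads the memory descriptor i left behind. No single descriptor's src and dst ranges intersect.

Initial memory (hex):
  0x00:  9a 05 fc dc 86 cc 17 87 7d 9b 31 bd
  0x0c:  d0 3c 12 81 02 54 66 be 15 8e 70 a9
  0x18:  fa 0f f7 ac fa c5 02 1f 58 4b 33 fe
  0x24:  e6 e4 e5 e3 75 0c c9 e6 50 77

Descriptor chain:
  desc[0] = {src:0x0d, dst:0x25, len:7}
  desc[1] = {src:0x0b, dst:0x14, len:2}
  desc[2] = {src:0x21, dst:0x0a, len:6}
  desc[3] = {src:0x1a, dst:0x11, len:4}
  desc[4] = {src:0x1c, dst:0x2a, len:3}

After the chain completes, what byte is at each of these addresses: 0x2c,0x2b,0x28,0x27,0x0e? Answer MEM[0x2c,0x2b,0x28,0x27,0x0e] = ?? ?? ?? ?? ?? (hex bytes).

MEM[0x2c,0x2b,0x28,0x27,0x0e] = 02 c5 02 81 3c

[0] 0x0d->0x25 len=7 : 3c 12 81 02 54 66 be
[1] 0x0b->0x14 len=2 : bd d0
[2] 0x21->0x0a len=6 : 4b 33 fe e6 3c 12
[3] 0x1a->0x11 len=4 : f7 ac fa c5
[4] 0x1c->0x2a len=3 : fa c5 02
query mem[0x2c]=0x02, mem[0x2b]=0xc5, mem[0x28]=0x02, mem[0x27]=0x81, mem[0x0e]=0x3c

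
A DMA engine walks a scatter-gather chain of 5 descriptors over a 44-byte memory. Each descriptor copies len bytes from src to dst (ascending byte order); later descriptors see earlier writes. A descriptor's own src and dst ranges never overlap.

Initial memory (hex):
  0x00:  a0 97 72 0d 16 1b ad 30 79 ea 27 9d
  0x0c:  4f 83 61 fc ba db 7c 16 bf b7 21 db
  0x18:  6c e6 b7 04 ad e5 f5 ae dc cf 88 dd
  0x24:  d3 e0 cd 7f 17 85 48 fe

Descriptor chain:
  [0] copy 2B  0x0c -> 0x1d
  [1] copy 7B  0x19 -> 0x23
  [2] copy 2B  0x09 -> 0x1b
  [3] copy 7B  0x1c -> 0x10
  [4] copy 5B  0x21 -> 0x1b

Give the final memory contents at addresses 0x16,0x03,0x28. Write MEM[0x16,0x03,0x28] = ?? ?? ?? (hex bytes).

D0: mem[0x1d..0x1e] <- [4f 83]
D1: mem[0x23..0x29] <- [e6 b7 04 ad 4f 83 ae]
D2: mem[0x1b..0x1c] <- [ea 27]
D3: mem[0x10..0x16] <- [27 4f 83 ae dc cf 88]
D4: mem[0x1b..0x1f] <- [cf 88 e6 b7 04]
query mem[0x16]=0x88, mem[0x03]=0x0d, mem[0x28]=0x83

MEM[0x16,0x03,0x28] = 88 0d 83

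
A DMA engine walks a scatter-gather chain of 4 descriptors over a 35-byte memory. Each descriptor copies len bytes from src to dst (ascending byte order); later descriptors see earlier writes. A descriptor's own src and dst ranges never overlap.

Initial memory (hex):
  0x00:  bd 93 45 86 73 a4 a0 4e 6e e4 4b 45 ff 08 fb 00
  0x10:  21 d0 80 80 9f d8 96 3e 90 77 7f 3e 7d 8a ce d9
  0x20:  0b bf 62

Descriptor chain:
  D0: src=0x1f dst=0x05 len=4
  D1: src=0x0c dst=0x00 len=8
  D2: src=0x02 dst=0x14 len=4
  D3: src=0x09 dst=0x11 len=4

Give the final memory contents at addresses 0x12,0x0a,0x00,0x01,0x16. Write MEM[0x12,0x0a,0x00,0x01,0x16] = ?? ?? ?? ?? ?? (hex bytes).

#0 dst[0x05+4] := {0xd9,0x0b,0xbf,0x62}
#1 dst[0x00+8] := {0xff,0x08,0xfb,0x00,0x21,0xd0,0x80,0x80}
#2 dst[0x14+4] := {0xfb,0x00,0x21,0xd0}
#3 dst[0x11+4] := {0xe4,0x4b,0x45,0xff}
query mem[0x12]=0x4b, mem[0x0a]=0x4b, mem[0x00]=0xff, mem[0x01]=0x08, mem[0x16]=0x21

MEM[0x12,0x0a,0x00,0x01,0x16] = 4b 4b ff 08 21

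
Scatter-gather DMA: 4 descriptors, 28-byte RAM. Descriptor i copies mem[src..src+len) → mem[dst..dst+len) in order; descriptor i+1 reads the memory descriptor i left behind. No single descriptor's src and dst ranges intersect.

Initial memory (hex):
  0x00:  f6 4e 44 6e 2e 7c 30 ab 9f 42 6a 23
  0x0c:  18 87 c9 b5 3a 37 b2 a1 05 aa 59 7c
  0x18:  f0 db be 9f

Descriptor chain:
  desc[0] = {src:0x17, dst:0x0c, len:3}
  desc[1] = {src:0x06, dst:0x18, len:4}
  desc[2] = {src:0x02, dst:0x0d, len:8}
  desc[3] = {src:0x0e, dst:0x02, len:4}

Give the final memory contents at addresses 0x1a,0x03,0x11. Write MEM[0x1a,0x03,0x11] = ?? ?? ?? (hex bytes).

MEM[0x1a,0x03,0x11] = 9f 2e 30

[0] 0x17->0x0c len=3 : 7c f0 db
[1] 0x06->0x18 len=4 : 30 ab 9f 42
[2] 0x02->0x0d len=8 : 44 6e 2e 7c 30 ab 9f 42
[3] 0x0e->0x02 len=4 : 6e 2e 7c 30
query mem[0x1a]=0x9f, mem[0x03]=0x2e, mem[0x11]=0x30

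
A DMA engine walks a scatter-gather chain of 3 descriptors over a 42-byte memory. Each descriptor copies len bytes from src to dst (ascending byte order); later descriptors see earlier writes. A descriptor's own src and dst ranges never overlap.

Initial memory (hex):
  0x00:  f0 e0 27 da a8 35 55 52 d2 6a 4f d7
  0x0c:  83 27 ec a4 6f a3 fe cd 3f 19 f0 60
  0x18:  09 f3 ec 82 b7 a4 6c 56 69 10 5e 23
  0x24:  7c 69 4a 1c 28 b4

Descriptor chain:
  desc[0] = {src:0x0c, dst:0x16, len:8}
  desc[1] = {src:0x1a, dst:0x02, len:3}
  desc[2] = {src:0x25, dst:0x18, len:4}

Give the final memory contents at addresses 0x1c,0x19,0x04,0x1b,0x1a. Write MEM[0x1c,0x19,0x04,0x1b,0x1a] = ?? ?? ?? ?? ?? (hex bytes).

MEM[0x1c,0x19,0x04,0x1b,0x1a] = fe 4a fe 28 1c

D0: mem[0x16..0x1d] <- [83 27 ec a4 6f a3 fe cd]
D1: mem[0x02..0x04] <- [6f a3 fe]
D2: mem[0x18..0x1b] <- [69 4a 1c 28]
query mem[0x1c]=0xfe, mem[0x19]=0x4a, mem[0x04]=0xfe, mem[0x1b]=0x28, mem[0x1a]=0x1c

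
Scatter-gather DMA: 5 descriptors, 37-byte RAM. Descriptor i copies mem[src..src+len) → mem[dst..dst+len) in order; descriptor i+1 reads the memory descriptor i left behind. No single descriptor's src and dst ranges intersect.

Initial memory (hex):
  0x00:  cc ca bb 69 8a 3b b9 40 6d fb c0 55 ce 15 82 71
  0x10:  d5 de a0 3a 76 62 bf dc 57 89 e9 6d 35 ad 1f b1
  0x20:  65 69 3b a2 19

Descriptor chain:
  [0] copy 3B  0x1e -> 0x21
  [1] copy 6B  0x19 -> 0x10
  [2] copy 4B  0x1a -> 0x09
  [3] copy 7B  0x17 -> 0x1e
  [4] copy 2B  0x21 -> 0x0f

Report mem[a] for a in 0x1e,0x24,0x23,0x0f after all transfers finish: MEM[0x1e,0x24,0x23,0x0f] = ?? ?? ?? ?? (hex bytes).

MEM[0x1e,0x24,0x23,0x0f] = dc ad 35 e9

  after D0: wrote 3B at 0x21 = 1fb165
  after D1: wrote 6B at 0x10 = 89e96d35ad1f
  after D2: wrote 4B at 0x09 = e96d35ad
  after D3: wrote 7B at 0x1e = dc5789e96d35ad
  after D4: wrote 2B at 0x0f = e96d
query mem[0x1e]=0xdc, mem[0x24]=0xad, mem[0x23]=0x35, mem[0x0f]=0xe9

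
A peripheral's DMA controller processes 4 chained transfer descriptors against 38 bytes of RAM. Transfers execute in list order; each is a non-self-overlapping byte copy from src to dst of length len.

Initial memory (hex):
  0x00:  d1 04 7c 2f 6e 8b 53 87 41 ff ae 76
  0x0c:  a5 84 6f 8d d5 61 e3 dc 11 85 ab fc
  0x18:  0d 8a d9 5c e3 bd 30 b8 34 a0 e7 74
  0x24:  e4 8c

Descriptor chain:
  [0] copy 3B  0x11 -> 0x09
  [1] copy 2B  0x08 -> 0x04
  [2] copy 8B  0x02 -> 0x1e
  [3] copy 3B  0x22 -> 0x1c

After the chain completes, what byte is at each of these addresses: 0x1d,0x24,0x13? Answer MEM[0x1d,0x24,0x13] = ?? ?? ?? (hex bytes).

[0] 0x11->0x09 len=3 : 61 e3 dc
[1] 0x08->0x04 len=2 : 41 61
[2] 0x02->0x1e len=8 : 7c 2f 41 61 53 87 41 61
[3] 0x22->0x1c len=3 : 53 87 41
query mem[0x1d]=0x87, mem[0x24]=0x41, mem[0x13]=0xdc

MEM[0x1d,0x24,0x13] = 87 41 dc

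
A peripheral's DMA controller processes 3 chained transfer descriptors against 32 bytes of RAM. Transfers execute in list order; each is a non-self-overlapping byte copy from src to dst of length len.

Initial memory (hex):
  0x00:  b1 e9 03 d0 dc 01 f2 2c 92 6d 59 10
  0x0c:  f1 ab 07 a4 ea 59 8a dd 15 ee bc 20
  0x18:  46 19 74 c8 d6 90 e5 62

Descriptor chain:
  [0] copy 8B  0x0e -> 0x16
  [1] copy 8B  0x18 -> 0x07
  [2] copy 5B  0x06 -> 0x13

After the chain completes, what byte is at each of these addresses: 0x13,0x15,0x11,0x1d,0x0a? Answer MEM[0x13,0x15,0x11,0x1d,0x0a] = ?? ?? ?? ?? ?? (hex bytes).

MEM[0x13,0x15,0x11,0x1d,0x0a] = f2 59 59 ee dd

D0: mem[0x16..0x1d] <- [07 a4 ea 59 8a dd 15 ee]
D1: mem[0x07..0x0e] <- [ea 59 8a dd 15 ee e5 62]
D2: mem[0x13..0x17] <- [f2 ea 59 8a dd]
query mem[0x13]=0xf2, mem[0x15]=0x59, mem[0x11]=0x59, mem[0x1d]=0xee, mem[0x0a]=0xdd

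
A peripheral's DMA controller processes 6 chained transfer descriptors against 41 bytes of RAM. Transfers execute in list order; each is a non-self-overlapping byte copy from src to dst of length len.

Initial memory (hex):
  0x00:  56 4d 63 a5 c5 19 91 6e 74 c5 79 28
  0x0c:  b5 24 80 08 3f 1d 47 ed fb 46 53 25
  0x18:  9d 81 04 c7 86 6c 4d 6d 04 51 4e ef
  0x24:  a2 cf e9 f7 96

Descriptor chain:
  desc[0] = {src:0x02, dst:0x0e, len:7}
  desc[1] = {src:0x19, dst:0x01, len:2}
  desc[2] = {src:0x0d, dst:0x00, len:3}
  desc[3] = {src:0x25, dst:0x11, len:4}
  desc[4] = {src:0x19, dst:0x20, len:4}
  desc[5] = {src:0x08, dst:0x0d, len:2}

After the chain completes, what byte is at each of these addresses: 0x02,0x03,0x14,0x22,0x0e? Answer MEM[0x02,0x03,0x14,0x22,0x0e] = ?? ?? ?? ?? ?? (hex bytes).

MEM[0x02,0x03,0x14,0x22,0x0e] = a5 a5 96 c7 c5

#0 dst[0x0e+7] := {0x63,0xa5,0xc5,0x19,0x91,0x6e,0x74}
#1 dst[0x01+2] := {0x81,0x04}
#2 dst[0x00+3] := {0x24,0x63,0xa5}
#3 dst[0x11+4] := {0xcf,0xe9,0xf7,0x96}
#4 dst[0x20+4] := {0x81,0x04,0xc7,0x86}
#5 dst[0x0d+2] := {0x74,0xc5}
query mem[0x02]=0xa5, mem[0x03]=0xa5, mem[0x14]=0x96, mem[0x22]=0xc7, mem[0x0e]=0xc5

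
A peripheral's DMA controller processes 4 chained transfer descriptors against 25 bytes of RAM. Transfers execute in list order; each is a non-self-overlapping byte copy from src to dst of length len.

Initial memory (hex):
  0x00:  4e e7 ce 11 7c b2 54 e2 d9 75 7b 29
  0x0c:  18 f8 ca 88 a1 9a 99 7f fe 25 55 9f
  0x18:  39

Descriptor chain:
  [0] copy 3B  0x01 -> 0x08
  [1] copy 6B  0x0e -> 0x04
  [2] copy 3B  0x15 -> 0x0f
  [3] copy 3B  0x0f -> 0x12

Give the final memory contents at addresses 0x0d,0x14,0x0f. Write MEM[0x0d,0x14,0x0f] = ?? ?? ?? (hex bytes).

MEM[0x0d,0x14,0x0f] = f8 9f 25

  after D0: wrote 3B at 0x08 = e7ce11
  after D1: wrote 6B at 0x04 = ca88a19a997f
  after D2: wrote 3B at 0x0f = 25559f
  after D3: wrote 3B at 0x12 = 25559f
query mem[0x0d]=0xf8, mem[0x14]=0x9f, mem[0x0f]=0x25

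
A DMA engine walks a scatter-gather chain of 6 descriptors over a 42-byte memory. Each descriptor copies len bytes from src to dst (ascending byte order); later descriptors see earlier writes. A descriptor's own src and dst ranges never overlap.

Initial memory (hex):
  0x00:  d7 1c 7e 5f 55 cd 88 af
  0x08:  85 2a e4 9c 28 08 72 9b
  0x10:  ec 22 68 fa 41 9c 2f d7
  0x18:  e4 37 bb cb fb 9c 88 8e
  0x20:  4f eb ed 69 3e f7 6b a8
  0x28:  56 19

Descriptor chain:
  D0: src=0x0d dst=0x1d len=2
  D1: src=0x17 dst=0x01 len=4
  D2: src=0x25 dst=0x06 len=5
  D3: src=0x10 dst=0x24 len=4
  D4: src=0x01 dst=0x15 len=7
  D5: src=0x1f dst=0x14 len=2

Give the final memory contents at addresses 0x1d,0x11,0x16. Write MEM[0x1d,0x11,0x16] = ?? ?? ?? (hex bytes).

MEM[0x1d,0x11,0x16] = 08 22 e4

#0 dst[0x1d+2] := {0x08,0x72}
#1 dst[0x01+4] := {0xd7,0xe4,0x37,0xbb}
#2 dst[0x06+5] := {0xf7,0x6b,0xa8,0x56,0x19}
#3 dst[0x24+4] := {0xec,0x22,0x68,0xfa}
#4 dst[0x15+7] := {0xd7,0xe4,0x37,0xbb,0xcd,0xf7,0x6b}
#5 dst[0x14+2] := {0x8e,0x4f}
query mem[0x1d]=0x08, mem[0x11]=0x22, mem[0x16]=0xe4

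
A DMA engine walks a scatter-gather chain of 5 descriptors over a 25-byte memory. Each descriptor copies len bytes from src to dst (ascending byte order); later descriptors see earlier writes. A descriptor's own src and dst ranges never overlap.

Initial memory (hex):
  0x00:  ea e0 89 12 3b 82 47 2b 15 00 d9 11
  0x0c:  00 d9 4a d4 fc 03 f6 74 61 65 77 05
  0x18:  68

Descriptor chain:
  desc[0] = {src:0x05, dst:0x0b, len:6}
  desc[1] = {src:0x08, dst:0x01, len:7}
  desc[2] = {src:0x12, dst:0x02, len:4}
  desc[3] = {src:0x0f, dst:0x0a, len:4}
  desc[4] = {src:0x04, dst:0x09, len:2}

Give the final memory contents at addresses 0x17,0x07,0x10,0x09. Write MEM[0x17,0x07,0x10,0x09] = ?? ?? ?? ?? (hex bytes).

#0 dst[0x0b+6] := {0x82,0x47,0x2b,0x15,0x00,0xd9}
#1 dst[0x01+7] := {0x15,0x00,0xd9,0x82,0x47,0x2b,0x15}
#2 dst[0x02+4] := {0xf6,0x74,0x61,0x65}
#3 dst[0x0a+4] := {0x00,0xd9,0x03,0xf6}
#4 dst[0x09+2] := {0x61,0x65}
query mem[0x17]=0x05, mem[0x07]=0x15, mem[0x10]=0xd9, mem[0x09]=0x61

MEM[0x17,0x07,0x10,0x09] = 05 15 d9 61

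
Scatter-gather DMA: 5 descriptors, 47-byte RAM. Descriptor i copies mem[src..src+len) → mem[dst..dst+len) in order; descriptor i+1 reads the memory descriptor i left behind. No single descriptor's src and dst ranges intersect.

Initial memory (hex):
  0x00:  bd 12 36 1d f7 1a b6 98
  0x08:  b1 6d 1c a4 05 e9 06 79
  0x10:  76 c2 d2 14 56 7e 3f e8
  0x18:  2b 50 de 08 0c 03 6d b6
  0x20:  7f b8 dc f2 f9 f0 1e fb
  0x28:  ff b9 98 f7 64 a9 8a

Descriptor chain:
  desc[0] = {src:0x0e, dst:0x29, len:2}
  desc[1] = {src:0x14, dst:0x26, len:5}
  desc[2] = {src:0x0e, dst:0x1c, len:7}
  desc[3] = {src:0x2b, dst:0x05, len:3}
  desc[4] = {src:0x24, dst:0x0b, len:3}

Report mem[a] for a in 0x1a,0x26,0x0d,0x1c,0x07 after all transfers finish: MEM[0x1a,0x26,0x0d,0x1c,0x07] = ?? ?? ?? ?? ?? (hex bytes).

MEM[0x1a,0x26,0x0d,0x1c,0x07] = de 56 56 06 a9

D0: mem[0x29..0x2a] <- [06 79]
D1: mem[0x26..0x2a] <- [56 7e 3f e8 2b]
D2: mem[0x1c..0x22] <- [06 79 76 c2 d2 14 56]
D3: mem[0x05..0x07] <- [f7 64 a9]
D4: mem[0x0b..0x0d] <- [f9 f0 56]
query mem[0x1a]=0xde, mem[0x26]=0x56, mem[0x0d]=0x56, mem[0x1c]=0x06, mem[0x07]=0xa9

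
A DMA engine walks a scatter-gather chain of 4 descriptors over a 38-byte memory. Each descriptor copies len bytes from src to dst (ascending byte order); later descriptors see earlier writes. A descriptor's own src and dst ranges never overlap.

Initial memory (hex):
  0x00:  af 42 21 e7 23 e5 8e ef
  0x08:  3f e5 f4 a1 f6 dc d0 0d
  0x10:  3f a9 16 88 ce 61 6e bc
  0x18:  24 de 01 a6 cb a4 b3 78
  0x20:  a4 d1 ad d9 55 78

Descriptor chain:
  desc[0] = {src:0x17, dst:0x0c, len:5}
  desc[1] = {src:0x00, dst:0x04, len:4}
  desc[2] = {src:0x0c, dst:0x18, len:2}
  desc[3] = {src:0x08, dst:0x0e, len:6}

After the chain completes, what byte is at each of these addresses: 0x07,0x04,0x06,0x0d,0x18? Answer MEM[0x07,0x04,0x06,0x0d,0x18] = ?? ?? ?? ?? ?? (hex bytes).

MEM[0x07,0x04,0x06,0x0d,0x18] = e7 af 21 24 bc

  after D0: wrote 5B at 0x0c = bc24de01a6
  after D1: wrote 4B at 0x04 = af4221e7
  after D2: wrote 2B at 0x18 = bc24
  after D3: wrote 6B at 0x0e = 3fe5f4a1bc24
query mem[0x07]=0xe7, mem[0x04]=0xaf, mem[0x06]=0x21, mem[0x0d]=0x24, mem[0x18]=0xbc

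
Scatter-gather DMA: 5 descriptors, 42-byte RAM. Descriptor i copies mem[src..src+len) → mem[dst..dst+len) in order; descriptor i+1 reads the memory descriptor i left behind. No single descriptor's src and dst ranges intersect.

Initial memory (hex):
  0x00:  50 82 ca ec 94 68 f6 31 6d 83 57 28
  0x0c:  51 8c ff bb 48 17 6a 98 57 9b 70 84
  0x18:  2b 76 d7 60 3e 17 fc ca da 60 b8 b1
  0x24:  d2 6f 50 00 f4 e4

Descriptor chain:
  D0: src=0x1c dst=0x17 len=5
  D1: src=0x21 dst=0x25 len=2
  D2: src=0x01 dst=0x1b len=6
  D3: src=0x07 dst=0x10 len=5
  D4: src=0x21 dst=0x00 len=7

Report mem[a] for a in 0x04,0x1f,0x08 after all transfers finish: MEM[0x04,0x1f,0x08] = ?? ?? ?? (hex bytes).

[0] 0x1c->0x17 len=5 : 3e 17 fc ca da
[1] 0x21->0x25 len=2 : 60 b8
[2] 0x01->0x1b len=6 : 82 ca ec 94 68 f6
[3] 0x07->0x10 len=5 : 31 6d 83 57 28
[4] 0x21->0x00 len=7 : 60 b8 b1 d2 60 b8 00
query mem[0x04]=0x60, mem[0x1f]=0x68, mem[0x08]=0x6d

MEM[0x04,0x1f,0x08] = 60 68 6d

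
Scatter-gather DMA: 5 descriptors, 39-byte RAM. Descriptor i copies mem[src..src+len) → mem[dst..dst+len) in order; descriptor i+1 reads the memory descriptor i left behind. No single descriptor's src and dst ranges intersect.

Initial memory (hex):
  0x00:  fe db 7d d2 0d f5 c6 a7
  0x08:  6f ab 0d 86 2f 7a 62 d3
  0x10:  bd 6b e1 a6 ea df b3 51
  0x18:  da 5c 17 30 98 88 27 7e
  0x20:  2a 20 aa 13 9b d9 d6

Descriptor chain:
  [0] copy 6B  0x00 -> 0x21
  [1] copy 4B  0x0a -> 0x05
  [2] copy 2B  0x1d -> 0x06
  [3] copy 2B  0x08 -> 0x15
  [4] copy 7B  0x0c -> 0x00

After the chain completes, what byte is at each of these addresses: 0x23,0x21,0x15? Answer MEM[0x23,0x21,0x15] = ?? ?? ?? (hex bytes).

MEM[0x23,0x21,0x15] = 7d fe 7a

D0: mem[0x21..0x26] <- [fe db 7d d2 0d f5]
D1: mem[0x05..0x08] <- [0d 86 2f 7a]
D2: mem[0x06..0x07] <- [88 27]
D3: mem[0x15..0x16] <- [7a ab]
D4: mem[0x00..0x06] <- [2f 7a 62 d3 bd 6b e1]
query mem[0x23]=0x7d, mem[0x21]=0xfe, mem[0x15]=0x7a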